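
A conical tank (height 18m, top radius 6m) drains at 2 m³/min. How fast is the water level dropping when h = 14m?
9/(98π) ≈ 0.02923 m/min

r/h = 6/18, so r = (1/3)h
V = (1/3)πr²h = (1/3)π((1/3)h)²h = (1/27)πh³
dV/dh = (1/9)πh²
dh/dt = (dV/dt)/(dV/dh) = -2/((1/9)π·14²) = -9/(98π) m/min
The level is dropping at 9/(98π) ≈ 0.02923 m/min.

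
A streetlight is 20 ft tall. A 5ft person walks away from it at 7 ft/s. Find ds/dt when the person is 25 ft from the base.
7/3 ft/s

By similar triangles: 20/(x+s) = 5/s
Solving: s = 5x/15
ds/dt = 5/15 · dx/dt = 1/3 · 7 = 7/3 ft/s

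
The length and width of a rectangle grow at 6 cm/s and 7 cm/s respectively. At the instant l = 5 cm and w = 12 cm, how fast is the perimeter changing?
26 cm/s

P = 2(l + w)
dP/dt = 2(dl/dt + dw/dt) = 2(6 + 7) = 26 cm/s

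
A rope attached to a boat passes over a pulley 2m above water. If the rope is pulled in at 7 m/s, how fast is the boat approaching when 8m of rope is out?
28√15/15 ≈ 7.23 m/s

rope² = x² + 2²
x = √(8² - 2²) = 2√15
dx/dt = (rope/x) · d(rope)/dt = (8/(2√15)) · (-7) = -28√15/15 m/s
The boat approaches at 28√15/15 ≈ 7.23 m/s.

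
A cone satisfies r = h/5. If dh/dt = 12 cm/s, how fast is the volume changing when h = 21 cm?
5292π/25 cm³/s

V = (1/3)π(h/5)²h = πh³/75
dV/dt = πh²/25 · 12
At h = 21: dV/dt = 5292π/25 cm³/s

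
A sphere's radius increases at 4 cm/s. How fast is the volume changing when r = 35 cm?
19600π cm³/s

V = (4/3)πr³
dV/dt = dV/dr · dr/dt = 4πr² · 4
At r = 35: dV/dt = 19600π cm³/s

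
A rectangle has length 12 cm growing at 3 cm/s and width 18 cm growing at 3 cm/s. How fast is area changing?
90 cm²/s

A = lw
dA/dt = w·dl/dt + l·dw/dt = 18·3 + 12·3 = 90 cm²/s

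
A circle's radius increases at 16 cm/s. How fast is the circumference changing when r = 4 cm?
32π cm/s

C = 2πr
dC/dt = 2π · dr/dt = 2π · 16 = 32π cm/s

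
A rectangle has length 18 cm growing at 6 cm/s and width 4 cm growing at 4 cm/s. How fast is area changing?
96 cm²/s

A = lw
dA/dt = w·dl/dt + l·dw/dt = 4·6 + 18·4 = 96 cm²/s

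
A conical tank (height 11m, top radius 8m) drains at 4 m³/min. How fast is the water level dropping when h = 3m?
121/(144π) ≈ 0.2675 m/min

r/h = 8/11, so r = (8/11)h
V = (1/3)πr²h = (1/3)π((8/11)h)²h = (64/363)πh³
dV/dh = (64/121)πh²
dh/dt = (dV/dt)/(dV/dh) = -4/((64/121)π·3²) = -121/(144π) m/min
The level is dropping at 121/(144π) ≈ 0.2675 m/min.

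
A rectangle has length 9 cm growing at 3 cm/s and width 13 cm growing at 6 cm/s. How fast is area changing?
93 cm²/s

A = lw
dA/dt = w·dl/dt + l·dw/dt = 13·3 + 9·6 = 93 cm²/s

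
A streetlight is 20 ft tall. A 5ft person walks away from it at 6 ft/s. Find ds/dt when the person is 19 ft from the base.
2 ft/s

By similar triangles: 20/(x+s) = 5/s
Solving: s = 5x/15
ds/dt = 5/15 · dx/dt = 1/3 · 6 = 2 ft/s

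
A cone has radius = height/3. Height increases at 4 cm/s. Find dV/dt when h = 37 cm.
5476π/9 cm³/s

V = (1/3)π(h/3)²h = πh³/27
dV/dt = πh²/9 · 4
At h = 37: dV/dt = 5476π/9 cm³/s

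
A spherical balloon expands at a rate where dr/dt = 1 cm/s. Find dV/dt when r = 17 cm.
1156π cm³/s

V = (4/3)πr³
dV/dt = dV/dr · dr/dt = 4πr² · 1
At r = 17: dV/dt = 1156π cm³/s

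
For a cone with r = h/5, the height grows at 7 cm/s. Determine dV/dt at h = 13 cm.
1183π/25 cm³/s

V = (1/3)π(h/5)²h = πh³/75
dV/dt = πh²/25 · 7
At h = 13: dV/dt = 1183π/25 cm³/s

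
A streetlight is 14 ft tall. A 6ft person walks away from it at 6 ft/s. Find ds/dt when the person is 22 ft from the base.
9/2 ft/s

By similar triangles: 14/(x+s) = 6/s
Solving: s = 6x/8
ds/dt = 6/8 · dx/dt = 3/4 · 6 = 9/2 ft/s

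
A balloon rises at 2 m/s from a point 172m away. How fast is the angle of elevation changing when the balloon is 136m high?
0.007155 rad/s

tan(θ) = y/172
sec²(θ) · dθ/dt = (1/172) · dy/dt
dθ/dt = cos²(θ)/172 · 2 = 172/(172² + 136²) · 2
dθ/dt = 0.007155 rad/s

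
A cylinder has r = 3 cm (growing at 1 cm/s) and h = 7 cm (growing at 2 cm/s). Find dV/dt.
60π cm³/s

V = πr²h
dV/dt = 2πrh·dr/dt + πr²·dh/dt
= 2π(3)(7)(1) + π(3)²(2)
= 60π cm³/s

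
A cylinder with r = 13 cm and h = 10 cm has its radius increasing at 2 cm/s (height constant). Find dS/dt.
144π cm²/s

S = 2πrh + 2πr² (lateral + bases)
dS/dt = (2πh + 4πr)·dr/dt = (2π·10 + 4π·13)·2
= 144π cm²/s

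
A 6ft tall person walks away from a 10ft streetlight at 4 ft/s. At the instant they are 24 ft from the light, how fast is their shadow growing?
6 ft/s

By similar triangles: 10/(x+s) = 6/s
Solving: s = 6x/4
ds/dt = 6/4 · dx/dt = 3/2 · 4 = 6 ft/s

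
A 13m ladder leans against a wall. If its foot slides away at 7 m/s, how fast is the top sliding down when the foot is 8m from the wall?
8√105/15 ≈ 5.465 m/s

x² + y² = 13²
2x·dx/dt + 2y·dy/dt = 0
dy/dt = -x/y · dx/dt = -8/√105 · 7 = -8√105/15 m/s
The top is descending at 8√105/15 ≈ 5.465 m/s.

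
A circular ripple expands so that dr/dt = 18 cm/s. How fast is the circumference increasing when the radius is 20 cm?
36π cm/s

C = 2πr
dC/dt = 2π · dr/dt = 2π · 18 = 36π cm/s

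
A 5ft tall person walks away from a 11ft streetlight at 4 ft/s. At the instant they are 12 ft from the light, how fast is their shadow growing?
10/3 ft/s

By similar triangles: 11/(x+s) = 5/s
Solving: s = 5x/6
ds/dt = 5/6 · dx/dt = 5/6 · 4 = 10/3 ft/s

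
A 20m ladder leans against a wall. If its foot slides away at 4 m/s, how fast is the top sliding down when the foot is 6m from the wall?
12√91/91 ≈ 1.258 m/s

x² + y² = 20²
2x·dx/dt + 2y·dy/dt = 0
dy/dt = -x/y · dx/dt = -6/(2√91) · 4 = -12√91/91 m/s
The top is descending at 12√91/91 ≈ 1.258 m/s.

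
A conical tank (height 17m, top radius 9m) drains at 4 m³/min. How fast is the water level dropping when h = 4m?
289/(324π) ≈ 0.2839 m/min

r/h = 9/17, so r = (9/17)h
V = (1/3)πr²h = (1/3)π((9/17)h)²h = (27/289)πh³
dV/dh = (81/289)πh²
dh/dt = (dV/dt)/(dV/dh) = -4/((81/289)π·4²) = -289/(324π) m/min
The level is dropping at 289/(324π) ≈ 0.2839 m/min.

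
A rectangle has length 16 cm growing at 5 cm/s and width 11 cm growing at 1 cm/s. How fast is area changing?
71 cm²/s

A = lw
dA/dt = w·dl/dt + l·dw/dt = 11·5 + 16·1 = 71 cm²/s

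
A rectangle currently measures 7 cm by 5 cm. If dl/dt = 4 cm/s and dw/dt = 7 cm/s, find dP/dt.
22 cm/s

P = 2(l + w)
dP/dt = 2(dl/dt + dw/dt) = 2(4 + 7) = 22 cm/s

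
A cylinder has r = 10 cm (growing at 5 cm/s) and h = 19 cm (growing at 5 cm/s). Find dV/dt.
2400π cm³/s

V = πr²h
dV/dt = 2πrh·dr/dt + πr²·dh/dt
= 2π(10)(19)(5) + π(10)²(5)
= 2400π cm³/s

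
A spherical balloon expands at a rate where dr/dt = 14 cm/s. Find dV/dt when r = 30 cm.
50400π cm³/s

V = (4/3)πr³
dV/dt = dV/dr · dr/dt = 4πr² · 14
At r = 30: dV/dt = 50400π cm³/s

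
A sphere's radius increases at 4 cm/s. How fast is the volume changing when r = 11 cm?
1936π cm³/s

V = (4/3)πr³
dV/dt = dV/dr · dr/dt = 4πr² · 4
At r = 11: dV/dt = 1936π cm³/s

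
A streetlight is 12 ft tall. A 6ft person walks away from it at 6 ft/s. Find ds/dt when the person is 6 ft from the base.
6 ft/s

By similar triangles: 12/(x+s) = 6/s
Solving: s = 6x/6
ds/dt = 6/6 · dx/dt = 1 · 6 = 6 ft/s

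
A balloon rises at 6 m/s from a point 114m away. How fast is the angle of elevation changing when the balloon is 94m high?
0.03133 rad/s

tan(θ) = y/114
sec²(θ) · dθ/dt = (1/114) · dy/dt
dθ/dt = cos²(θ)/114 · 6 = 114/(114² + 94²) · 6
dθ/dt = 0.03133 rad/s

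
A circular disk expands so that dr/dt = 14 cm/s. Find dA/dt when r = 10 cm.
280π cm²/s

A = πr²
dA/dt = 2πr · dr/dt = 2π(10)(14) = 280π cm²/s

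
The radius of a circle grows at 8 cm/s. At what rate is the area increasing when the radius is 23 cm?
368π cm²/s

A = πr²
dA/dt = 2πr · dr/dt = 2π(23)(8) = 368π cm²/s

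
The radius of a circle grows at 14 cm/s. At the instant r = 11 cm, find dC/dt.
28π cm/s

C = 2πr
dC/dt = 2π · dr/dt = 2π · 14 = 28π cm/s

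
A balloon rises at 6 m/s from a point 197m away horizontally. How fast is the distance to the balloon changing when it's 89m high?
267√46730/23365 ≈ 2.47 m/s

z² = 197² + y²
z = √(197² + 89²) = √46730
dz/dt = y/z · dy/dt = 89/√46730 · 6 = 267√46730/23365 ≈ 2.47 m/s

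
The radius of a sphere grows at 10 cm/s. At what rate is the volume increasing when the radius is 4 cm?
640π cm³/s

V = (4/3)πr³
dV/dt = dV/dr · dr/dt = 4πr² · 10
At r = 4: dV/dt = 640π cm³/s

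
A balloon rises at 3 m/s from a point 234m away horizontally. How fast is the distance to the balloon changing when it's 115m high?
345√67981/67981 ≈ 1.323 m/s

z² = 234² + y²
z = √(234² + 115²) = √67981
dz/dt = y/z · dy/dt = 115/√67981 · 3 = 345√67981/67981 ≈ 1.323 m/s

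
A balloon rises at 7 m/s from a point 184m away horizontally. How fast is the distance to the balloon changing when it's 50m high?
175√9089/9089 ≈ 1.836 m/s

z² = 184² + y²
z = √(184² + 50²) = 2√9089
dz/dt = y/z · dy/dt = 50/(2√9089) · 7 = 175√9089/9089 ≈ 1.836 m/s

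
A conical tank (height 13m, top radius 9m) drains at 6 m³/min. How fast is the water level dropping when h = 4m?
169/(216π) ≈ 0.249 m/min

r/h = 9/13, so r = (9/13)h
V = (1/3)πr²h = (1/3)π((9/13)h)²h = (27/169)πh³
dV/dh = (81/169)πh²
dh/dt = (dV/dt)/(dV/dh) = -6/((81/169)π·4²) = -169/(216π) m/min
The level is dropping at 169/(216π) ≈ 0.249 m/min.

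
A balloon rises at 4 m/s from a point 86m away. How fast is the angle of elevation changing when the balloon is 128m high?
0.014466 rad/s

tan(θ) = y/86
sec²(θ) · dθ/dt = (1/86) · dy/dt
dθ/dt = cos²(θ)/86 · 4 = 86/(86² + 128²) · 4
dθ/dt = 0.014466 rad/s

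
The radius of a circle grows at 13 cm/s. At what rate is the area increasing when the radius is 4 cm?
104π cm²/s

A = πr²
dA/dt = 2πr · dr/dt = 2π(4)(13) = 104π cm²/s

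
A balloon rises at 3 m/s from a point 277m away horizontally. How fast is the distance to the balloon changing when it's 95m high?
285√85754/85754 ≈ 0.9732 m/s

z² = 277² + y²
z = √(277² + 95²) = √85754
dz/dt = y/z · dy/dt = 95/√85754 · 3 = 285√85754/85754 ≈ 0.9732 m/s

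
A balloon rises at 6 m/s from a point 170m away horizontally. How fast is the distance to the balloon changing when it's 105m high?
126√1597/1597 ≈ 3.153 m/s

z² = 170² + y²
z = √(170² + 105²) = 5√1597
dz/dt = y/z · dy/dt = 105/(5√1597) · 6 = 126√1597/1597 ≈ 3.153 m/s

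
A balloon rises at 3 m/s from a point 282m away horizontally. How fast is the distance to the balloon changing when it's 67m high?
201√84013/84013 ≈ 0.6935 m/s

z² = 282² + y²
z = √(282² + 67²) = √84013
dz/dt = y/z · dy/dt = 67/√84013 · 3 = 201√84013/84013 ≈ 0.6935 m/s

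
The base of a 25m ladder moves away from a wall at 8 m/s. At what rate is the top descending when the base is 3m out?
6√154/77 ≈ 0.967 m/s

x² + y² = 25²
2x·dx/dt + 2y·dy/dt = 0
dy/dt = -x/y · dx/dt = -3/(2√154) · 8 = -6√154/77 m/s
The top is descending at 6√154/77 ≈ 0.967 m/s.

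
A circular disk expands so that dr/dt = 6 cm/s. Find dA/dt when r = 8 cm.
96π cm²/s

A = πr²
dA/dt = 2πr · dr/dt = 2π(8)(6) = 96π cm²/s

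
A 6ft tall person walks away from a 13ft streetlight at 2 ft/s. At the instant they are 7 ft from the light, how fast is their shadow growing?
12/7 ft/s

By similar triangles: 13/(x+s) = 6/s
Solving: s = 6x/7
ds/dt = 6/7 · dx/dt = 6/7 · 2 = 12/7 ft/s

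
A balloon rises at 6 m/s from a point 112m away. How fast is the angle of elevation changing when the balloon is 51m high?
0.044371 rad/s

tan(θ) = y/112
sec²(θ) · dθ/dt = (1/112) · dy/dt
dθ/dt = cos²(θ)/112 · 6 = 112/(112² + 51²) · 6
dθ/dt = 0.044371 rad/s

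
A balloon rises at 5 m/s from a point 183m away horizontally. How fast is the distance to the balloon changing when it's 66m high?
22√5/29 ≈ 1.696 m/s

z² = 183² + y²
z = √(183² + 66²) = 87√5
dz/dt = y/z · dy/dt = 66/(87√5) · 5 = 22√5/29 ≈ 1.696 m/s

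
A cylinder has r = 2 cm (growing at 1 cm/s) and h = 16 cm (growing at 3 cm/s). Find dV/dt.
76π cm³/s

V = πr²h
dV/dt = 2πrh·dr/dt + πr²·dh/dt
= 2π(2)(16)(1) + π(2)²(3)
= 76π cm³/s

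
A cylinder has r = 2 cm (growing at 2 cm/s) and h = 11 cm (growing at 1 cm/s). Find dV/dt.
92π cm³/s

V = πr²h
dV/dt = 2πrh·dr/dt + πr²·dh/dt
= 2π(2)(11)(2) + π(2)²(1)
= 92π cm³/s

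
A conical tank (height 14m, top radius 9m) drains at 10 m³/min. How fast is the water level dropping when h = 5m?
392/(405π) ≈ 0.3081 m/min

r/h = 9/14, so r = (9/14)h
V = (1/3)πr²h = (1/3)π((9/14)h)²h = (27/196)πh³
dV/dh = (81/196)πh²
dh/dt = (dV/dt)/(dV/dh) = -10/((81/196)π·5²) = -392/(405π) m/min
The level is dropping at 392/(405π) ≈ 0.3081 m/min.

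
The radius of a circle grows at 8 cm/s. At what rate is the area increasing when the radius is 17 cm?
272π cm²/s

A = πr²
dA/dt = 2πr · dr/dt = 2π(17)(8) = 272π cm²/s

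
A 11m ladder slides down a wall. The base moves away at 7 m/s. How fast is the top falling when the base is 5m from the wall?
35√6/24 ≈ 3.572 m/s

x² + y² = 11²
2x·dx/dt + 2y·dy/dt = 0
dy/dt = -x/y · dx/dt = -5/(4√6) · 7 = -35√6/24 m/s
The top is descending at 35√6/24 ≈ 3.572 m/s.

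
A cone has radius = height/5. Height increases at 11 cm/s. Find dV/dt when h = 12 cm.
1584π/25 cm³/s

V = (1/3)π(h/5)²h = πh³/75
dV/dt = πh²/25 · 11
At h = 12: dV/dt = 1584π/25 cm³/s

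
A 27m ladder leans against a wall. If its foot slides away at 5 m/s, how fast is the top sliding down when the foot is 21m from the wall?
35√2/8 ≈ 6.187 m/s

x² + y² = 27²
2x·dx/dt + 2y·dy/dt = 0
dy/dt = -x/y · dx/dt = -21/(12√2) · 5 = -35√2/8 m/s
The top is descending at 35√2/8 ≈ 6.187 m/s.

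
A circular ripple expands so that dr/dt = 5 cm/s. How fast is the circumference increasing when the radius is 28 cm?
10π cm/s

C = 2πr
dC/dt = 2π · dr/dt = 2π · 5 = 10π cm/s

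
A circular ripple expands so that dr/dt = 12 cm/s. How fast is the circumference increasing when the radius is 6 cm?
24π cm/s

C = 2πr
dC/dt = 2π · dr/dt = 2π · 12 = 24π cm/s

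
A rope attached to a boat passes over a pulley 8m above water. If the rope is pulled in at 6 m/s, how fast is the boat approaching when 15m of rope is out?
90√161/161 ≈ 7.093 m/s

rope² = x² + 8²
x = √(15² - 8²) = √161
dx/dt = (rope/x) · d(rope)/dt = (15/√161) · (-6) = -90√161/161 m/s
The boat approaches at 90√161/161 ≈ 7.093 m/s.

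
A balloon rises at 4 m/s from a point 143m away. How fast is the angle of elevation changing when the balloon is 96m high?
0.019282 rad/s

tan(θ) = y/143
sec²(θ) · dθ/dt = (1/143) · dy/dt
dθ/dt = cos²(θ)/143 · 4 = 143/(143² + 96²) · 4
dθ/dt = 0.019282 rad/s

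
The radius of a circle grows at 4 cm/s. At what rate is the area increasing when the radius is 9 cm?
72π cm²/s

A = πr²
dA/dt = 2πr · dr/dt = 2π(9)(4) = 72π cm²/s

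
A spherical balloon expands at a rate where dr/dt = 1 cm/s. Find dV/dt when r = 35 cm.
4900π cm³/s

V = (4/3)πr³
dV/dt = dV/dr · dr/dt = 4πr² · 1
At r = 35: dV/dt = 4900π cm³/s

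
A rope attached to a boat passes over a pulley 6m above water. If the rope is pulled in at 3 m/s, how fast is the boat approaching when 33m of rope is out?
11√13/13 ≈ 3.051 m/s

rope² = x² + 6²
x = √(33² - 6²) = 9√13
dx/dt = (rope/x) · d(rope)/dt = (33/(9√13)) · (-3) = -11√13/13 m/s
The boat approaches at 11√13/13 ≈ 3.051 m/s.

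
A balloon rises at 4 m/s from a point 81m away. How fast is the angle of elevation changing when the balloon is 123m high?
0.014938 rad/s

tan(θ) = y/81
sec²(θ) · dθ/dt = (1/81) · dy/dt
dθ/dt = cos²(θ)/81 · 4 = 81/(81² + 123²) · 4
dθ/dt = 0.014938 rad/s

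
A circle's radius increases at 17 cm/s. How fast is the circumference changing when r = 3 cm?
34π cm/s

C = 2πr
dC/dt = 2π · dr/dt = 2π · 17 = 34π cm/s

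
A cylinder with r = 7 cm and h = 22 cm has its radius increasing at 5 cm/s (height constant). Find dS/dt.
360π cm²/s

S = 2πrh + 2πr² (lateral + bases)
dS/dt = (2πh + 4πr)·dr/dt = (2π·22 + 4π·7)·5
= 360π cm²/s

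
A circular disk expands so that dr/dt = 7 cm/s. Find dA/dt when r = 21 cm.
294π cm²/s

A = πr²
dA/dt = 2πr · dr/dt = 2π(21)(7) = 294π cm²/s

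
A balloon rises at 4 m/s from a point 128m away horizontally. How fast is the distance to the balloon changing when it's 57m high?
228√19633/19633 ≈ 1.627 m/s

z² = 128² + y²
z = √(128² + 57²) = √19633
dz/dt = y/z · dy/dt = 57/√19633 · 4 = 228√19633/19633 ≈ 1.627 m/s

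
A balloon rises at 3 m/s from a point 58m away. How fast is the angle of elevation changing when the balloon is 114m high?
0.010636 rad/s

tan(θ) = y/58
sec²(θ) · dθ/dt = (1/58) · dy/dt
dθ/dt = cos²(θ)/58 · 3 = 58/(58² + 114²) · 3
dθ/dt = 0.010636 rad/s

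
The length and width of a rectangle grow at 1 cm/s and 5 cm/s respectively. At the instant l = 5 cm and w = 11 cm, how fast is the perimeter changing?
12 cm/s

P = 2(l + w)
dP/dt = 2(dl/dt + dw/dt) = 2(1 + 5) = 12 cm/s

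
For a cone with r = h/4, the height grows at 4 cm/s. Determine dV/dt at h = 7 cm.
49π/4 cm³/s

V = (1/3)π(h/4)²h = πh³/48
dV/dt = πh²/16 · 4
At h = 7: dV/dt = 49π/4 cm³/s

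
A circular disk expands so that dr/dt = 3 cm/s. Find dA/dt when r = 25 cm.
150π cm²/s

A = πr²
dA/dt = 2πr · dr/dt = 2π(25)(3) = 150π cm²/s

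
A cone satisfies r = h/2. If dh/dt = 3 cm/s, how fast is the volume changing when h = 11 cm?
363π/4 cm³/s

V = (1/3)π(h/2)²h = πh³/12
dV/dt = πh²/4 · 3
At h = 11: dV/dt = 363π/4 cm³/s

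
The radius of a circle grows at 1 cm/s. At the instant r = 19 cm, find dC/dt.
2π cm/s

C = 2πr
dC/dt = 2π · dr/dt = 2π · 1 = 2π cm/s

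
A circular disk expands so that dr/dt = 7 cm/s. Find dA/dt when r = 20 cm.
280π cm²/s

A = πr²
dA/dt = 2πr · dr/dt = 2π(20)(7) = 280π cm²/s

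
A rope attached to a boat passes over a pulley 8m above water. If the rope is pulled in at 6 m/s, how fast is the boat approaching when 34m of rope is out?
34√273/91 ≈ 6.173 m/s

rope² = x² + 8²
x = √(34² - 8²) = 2√273
dx/dt = (rope/x) · d(rope)/dt = (34/(2√273)) · (-6) = -34√273/91 m/s
The boat approaches at 34√273/91 ≈ 6.173 m/s.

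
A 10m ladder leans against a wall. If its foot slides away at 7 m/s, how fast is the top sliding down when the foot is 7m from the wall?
49√51/51 ≈ 6.861 m/s

x² + y² = 10²
2x·dx/dt + 2y·dy/dt = 0
dy/dt = -x/y · dx/dt = -7/√51 · 7 = -49√51/51 m/s
The top is descending at 49√51/51 ≈ 6.861 m/s.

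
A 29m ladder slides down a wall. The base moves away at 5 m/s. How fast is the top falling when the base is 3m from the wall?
15√13/104 ≈ 0.52 m/s

x² + y² = 29²
2x·dx/dt + 2y·dy/dt = 0
dy/dt = -x/y · dx/dt = -3/(8√13) · 5 = -15√13/104 m/s
The top is descending at 15√13/104 ≈ 0.52 m/s.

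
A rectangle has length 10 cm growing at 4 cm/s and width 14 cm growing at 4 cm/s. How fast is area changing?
96 cm²/s

A = lw
dA/dt = w·dl/dt + l·dw/dt = 14·4 + 10·4 = 96 cm²/s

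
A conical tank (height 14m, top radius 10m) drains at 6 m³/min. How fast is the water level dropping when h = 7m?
6/(25π) ≈ 0.07639 m/min

r/h = 10/14, so r = (5/7)h
V = (1/3)πr²h = (1/3)π((5/7)h)²h = (25/147)πh³
dV/dh = (25/49)πh²
dh/dt = (dV/dt)/(dV/dh) = -6/((25/49)π·7²) = -6/(25π) m/min
The level is dropping at 6/(25π) ≈ 0.07639 m/min.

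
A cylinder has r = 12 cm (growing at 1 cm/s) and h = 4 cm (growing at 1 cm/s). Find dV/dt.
240π cm³/s

V = πr²h
dV/dt = 2πrh·dr/dt + πr²·dh/dt
= 2π(12)(4)(1) + π(12)²(1)
= 240π cm³/s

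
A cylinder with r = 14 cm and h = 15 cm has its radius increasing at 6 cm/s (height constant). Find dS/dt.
516π cm²/s

S = 2πrh + 2πr² (lateral + bases)
dS/dt = (2πh + 4πr)·dr/dt = (2π·15 + 4π·14)·6
= 516π cm²/s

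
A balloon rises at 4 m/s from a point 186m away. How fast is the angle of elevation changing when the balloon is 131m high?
0.014375 rad/s

tan(θ) = y/186
sec²(θ) · dθ/dt = (1/186) · dy/dt
dθ/dt = cos²(θ)/186 · 4 = 186/(186² + 131²) · 4
dθ/dt = 0.014375 rad/s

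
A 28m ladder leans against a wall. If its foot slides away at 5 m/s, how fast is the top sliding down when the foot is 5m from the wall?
25√759/759 ≈ 0.9074 m/s

x² + y² = 28²
2x·dx/dt + 2y·dy/dt = 0
dy/dt = -x/y · dx/dt = -5/√759 · 5 = -25√759/759 m/s
The top is descending at 25√759/759 ≈ 0.9074 m/s.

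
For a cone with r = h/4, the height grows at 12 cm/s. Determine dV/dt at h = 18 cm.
243π cm³/s

V = (1/3)π(h/4)²h = πh³/48
dV/dt = πh²/16 · 12
At h = 18: dV/dt = 243π cm³/s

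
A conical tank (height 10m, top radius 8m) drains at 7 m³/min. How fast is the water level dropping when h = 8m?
175/(1024π) ≈ 0.0544 m/min

r/h = 8/10, so r = (4/5)h
V = (1/3)πr²h = (1/3)π((4/5)h)²h = (16/75)πh³
dV/dh = (16/25)πh²
dh/dt = (dV/dt)/(dV/dh) = -7/((16/25)π·8²) = -175/(1024π) m/min
The level is dropping at 175/(1024π) ≈ 0.0544 m/min.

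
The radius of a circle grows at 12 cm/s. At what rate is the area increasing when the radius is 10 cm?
240π cm²/s

A = πr²
dA/dt = 2πr · dr/dt = 2π(10)(12) = 240π cm²/s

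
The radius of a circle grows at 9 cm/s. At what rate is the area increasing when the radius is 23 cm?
414π cm²/s

A = πr²
dA/dt = 2πr · dr/dt = 2π(23)(9) = 414π cm²/s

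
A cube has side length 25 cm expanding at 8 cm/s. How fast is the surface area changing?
2400 cm²/s

A = 6s²
dA/dt = 12s · ds/dt = 12·25·8 = 2400 cm²/s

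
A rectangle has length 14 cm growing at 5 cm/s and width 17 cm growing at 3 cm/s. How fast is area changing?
127 cm²/s

A = lw
dA/dt = w·dl/dt + l·dw/dt = 17·5 + 14·3 = 127 cm²/s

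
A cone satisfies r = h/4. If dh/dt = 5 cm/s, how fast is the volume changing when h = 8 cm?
20π cm³/s

V = (1/3)π(h/4)²h = πh³/48
dV/dt = πh²/16 · 5
At h = 8: dV/dt = 20π cm³/s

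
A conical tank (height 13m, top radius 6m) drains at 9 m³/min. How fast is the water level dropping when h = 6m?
169/(144π) ≈ 0.3736 m/min

r/h = 6/13, so r = (6/13)h
V = (1/3)πr²h = (1/3)π((6/13)h)²h = (12/169)πh³
dV/dh = (36/169)πh²
dh/dt = (dV/dt)/(dV/dh) = -9/((36/169)π·6²) = -169/(144π) m/min
The level is dropping at 169/(144π) ≈ 0.3736 m/min.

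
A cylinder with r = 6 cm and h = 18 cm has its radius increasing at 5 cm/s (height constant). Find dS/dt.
300π cm²/s

S = 2πrh + 2πr² (lateral + bases)
dS/dt = (2πh + 4πr)·dr/dt = (2π·18 + 4π·6)·5
= 300π cm²/s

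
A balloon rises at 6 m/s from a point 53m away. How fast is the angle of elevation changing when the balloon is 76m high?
0.037041 rad/s

tan(θ) = y/53
sec²(θ) · dθ/dt = (1/53) · dy/dt
dθ/dt = cos²(θ)/53 · 6 = 53/(53² + 76²) · 6
dθ/dt = 0.037041 rad/s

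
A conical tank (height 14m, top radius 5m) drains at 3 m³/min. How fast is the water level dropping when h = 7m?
12/(25π) ≈ 0.1528 m/min

r/h = 5/14, so r = (5/14)h
V = (1/3)πr²h = (1/3)π((5/14)h)²h = (25/588)πh³
dV/dh = (25/196)πh²
dh/dt = (dV/dt)/(dV/dh) = -3/((25/196)π·7²) = -12/(25π) m/min
The level is dropping at 12/(25π) ≈ 0.1528 m/min.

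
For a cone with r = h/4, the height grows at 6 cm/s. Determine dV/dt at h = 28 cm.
294π cm³/s

V = (1/3)π(h/4)²h = πh³/48
dV/dt = πh²/16 · 6
At h = 28: dV/dt = 294π cm³/s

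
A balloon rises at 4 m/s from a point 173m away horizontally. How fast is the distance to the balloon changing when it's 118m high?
472√43853/43853 ≈ 2.254 m/s

z² = 173² + y²
z = √(173² + 118²) = √43853
dz/dt = y/z · dy/dt = 118/√43853 · 4 = 472√43853/43853 ≈ 2.254 m/s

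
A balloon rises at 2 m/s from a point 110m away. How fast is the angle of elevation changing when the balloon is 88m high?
0.011086 rad/s

tan(θ) = y/110
sec²(θ) · dθ/dt = (1/110) · dy/dt
dθ/dt = cos²(θ)/110 · 2 = 110/(110² + 88²) · 2
dθ/dt = 0.011086 rad/s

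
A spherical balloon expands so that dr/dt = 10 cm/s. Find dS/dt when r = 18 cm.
1440π cm²/s

S = 4πr²
dS/dt = dS/dr · dr/dt = 8πr · 10
At r = 18: dS/dt = 1440π cm²/s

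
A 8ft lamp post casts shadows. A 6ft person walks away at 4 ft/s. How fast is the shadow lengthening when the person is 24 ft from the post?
12 ft/s

By similar triangles: 8/(x+s) = 6/s
Solving: s = 6x/2
ds/dt = 6/2 · dx/dt = 3 · 4 = 12 ft/s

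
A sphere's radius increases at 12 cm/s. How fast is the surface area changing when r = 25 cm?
2400π cm²/s

S = 4πr²
dS/dt = dS/dr · dr/dt = 8πr · 12
At r = 25: dS/dt = 2400π cm²/s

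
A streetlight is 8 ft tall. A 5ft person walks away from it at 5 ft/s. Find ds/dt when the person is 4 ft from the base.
25/3 ft/s

By similar triangles: 8/(x+s) = 5/s
Solving: s = 5x/3
ds/dt = 5/3 · dx/dt = 5/3 · 5 = 25/3 ft/s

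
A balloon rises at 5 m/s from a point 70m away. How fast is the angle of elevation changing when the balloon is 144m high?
0.013653 rad/s

tan(θ) = y/70
sec²(θ) · dθ/dt = (1/70) · dy/dt
dθ/dt = cos²(θ)/70 · 5 = 70/(70² + 144²) · 5
dθ/dt = 0.013653 rad/s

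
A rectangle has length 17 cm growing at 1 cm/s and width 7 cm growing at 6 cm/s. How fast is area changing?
109 cm²/s

A = lw
dA/dt = w·dl/dt + l·dw/dt = 7·1 + 17·6 = 109 cm²/s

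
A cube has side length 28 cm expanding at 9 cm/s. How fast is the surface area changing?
3024 cm²/s

A = 6s²
dA/dt = 12s · ds/dt = 12·28·9 = 3024 cm²/s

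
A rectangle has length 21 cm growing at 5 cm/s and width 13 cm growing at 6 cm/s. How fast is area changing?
191 cm²/s

A = lw
dA/dt = w·dl/dt + l·dw/dt = 13·5 + 21·6 = 191 cm²/s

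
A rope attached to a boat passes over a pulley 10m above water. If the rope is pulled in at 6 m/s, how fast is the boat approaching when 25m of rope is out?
10√21/7 ≈ 6.547 m/s

rope² = x² + 10²
x = √(25² - 10²) = 5√21
dx/dt = (rope/x) · d(rope)/dt = (25/(5√21)) · (-6) = -10√21/7 m/s
The boat approaches at 10√21/7 ≈ 6.547 m/s.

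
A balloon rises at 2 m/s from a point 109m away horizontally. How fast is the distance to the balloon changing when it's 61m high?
61√15602/7801 ≈ 0.9767 m/s

z² = 109² + y²
z = √(109² + 61²) = √15602
dz/dt = y/z · dy/dt = 61/√15602 · 2 = 61√15602/7801 ≈ 0.9767 m/s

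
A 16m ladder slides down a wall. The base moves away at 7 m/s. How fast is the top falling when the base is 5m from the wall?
5√231/33 ≈ 2.303 m/s

x² + y² = 16²
2x·dx/dt + 2y·dy/dt = 0
dy/dt = -x/y · dx/dt = -5/√231 · 7 = -5√231/33 m/s
The top is descending at 5√231/33 ≈ 2.303 m/s.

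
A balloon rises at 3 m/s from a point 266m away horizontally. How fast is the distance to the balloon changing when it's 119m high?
51√1733/1733 ≈ 1.225 m/s

z² = 266² + y²
z = √(266² + 119²) = 7√1733
dz/dt = y/z · dy/dt = 119/(7√1733) · 3 = 51√1733/1733 ≈ 1.225 m/s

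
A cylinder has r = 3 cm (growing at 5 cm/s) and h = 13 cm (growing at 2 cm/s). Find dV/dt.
408π cm³/s

V = πr²h
dV/dt = 2πrh·dr/dt + πr²·dh/dt
= 2π(3)(13)(5) + π(3)²(2)
= 408π cm³/s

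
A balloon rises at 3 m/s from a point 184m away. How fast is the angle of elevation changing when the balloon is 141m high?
0.010272 rad/s

tan(θ) = y/184
sec²(θ) · dθ/dt = (1/184) · dy/dt
dθ/dt = cos²(θ)/184 · 3 = 184/(184² + 141²) · 3
dθ/dt = 0.010272 rad/s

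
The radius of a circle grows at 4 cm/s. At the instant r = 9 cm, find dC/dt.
8π cm/s

C = 2πr
dC/dt = 2π · dr/dt = 2π · 4 = 8π cm/s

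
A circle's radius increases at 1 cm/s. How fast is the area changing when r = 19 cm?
38π cm²/s

A = πr²
dA/dt = 2πr · dr/dt = 2π(19)(1) = 38π cm²/s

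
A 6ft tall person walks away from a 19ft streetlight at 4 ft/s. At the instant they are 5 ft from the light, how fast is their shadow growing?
24/13 ft/s

By similar triangles: 19/(x+s) = 6/s
Solving: s = 6x/13
ds/dt = 6/13 · dx/dt = 6/13 · 4 = 24/13 ft/s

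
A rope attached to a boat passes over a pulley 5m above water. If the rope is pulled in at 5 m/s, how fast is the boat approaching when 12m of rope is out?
60√119/119 ≈ 5.5 m/s

rope² = x² + 5²
x = √(12² - 5²) = √119
dx/dt = (rope/x) · d(rope)/dt = (12/√119) · (-5) = -60√119/119 m/s
The boat approaches at 60√119/119 ≈ 5.5 m/s.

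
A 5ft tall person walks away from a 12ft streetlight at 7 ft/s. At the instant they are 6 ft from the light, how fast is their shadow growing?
5 ft/s

By similar triangles: 12/(x+s) = 5/s
Solving: s = 5x/7
ds/dt = 5/7 · dx/dt = 5/7 · 7 = 5 ft/s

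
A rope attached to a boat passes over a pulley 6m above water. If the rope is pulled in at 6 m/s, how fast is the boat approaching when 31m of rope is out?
186√37/185 ≈ 6.116 m/s

rope² = x² + 6²
x = √(31² - 6²) = 5√37
dx/dt = (rope/x) · d(rope)/dt = (31/(5√37)) · (-6) = -186√37/185 m/s
The boat approaches at 186√37/185 ≈ 6.116 m/s.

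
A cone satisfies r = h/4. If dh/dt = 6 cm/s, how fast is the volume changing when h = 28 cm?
294π cm³/s

V = (1/3)π(h/4)²h = πh³/48
dV/dt = πh²/16 · 6
At h = 28: dV/dt = 294π cm³/s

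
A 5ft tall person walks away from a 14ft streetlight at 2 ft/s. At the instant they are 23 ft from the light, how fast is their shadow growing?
10/9 ft/s

By similar triangles: 14/(x+s) = 5/s
Solving: s = 5x/9
ds/dt = 5/9 · dx/dt = 5/9 · 2 = 10/9 ft/s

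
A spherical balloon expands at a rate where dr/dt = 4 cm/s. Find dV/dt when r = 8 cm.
1024π cm³/s

V = (4/3)πr³
dV/dt = dV/dr · dr/dt = 4πr² · 4
At r = 8: dV/dt = 1024π cm³/s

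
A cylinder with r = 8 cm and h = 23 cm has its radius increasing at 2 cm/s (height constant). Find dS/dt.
156π cm²/s

S = 2πrh + 2πr² (lateral + bases)
dS/dt = (2πh + 4πr)·dr/dt = (2π·23 + 4π·8)·2
= 156π cm²/s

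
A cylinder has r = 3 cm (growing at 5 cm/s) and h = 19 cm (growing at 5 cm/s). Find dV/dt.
615π cm³/s

V = πr²h
dV/dt = 2πrh·dr/dt + πr²·dh/dt
= 2π(3)(19)(5) + π(3)²(5)
= 615π cm³/s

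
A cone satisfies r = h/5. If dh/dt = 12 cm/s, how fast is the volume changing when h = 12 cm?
1728π/25 cm³/s

V = (1/3)π(h/5)²h = πh³/75
dV/dt = πh²/25 · 12
At h = 12: dV/dt = 1728π/25 cm³/s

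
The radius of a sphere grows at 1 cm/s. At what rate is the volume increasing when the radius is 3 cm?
36π cm³/s

V = (4/3)πr³
dV/dt = dV/dr · dr/dt = 4πr² · 1
At r = 3: dV/dt = 36π cm³/s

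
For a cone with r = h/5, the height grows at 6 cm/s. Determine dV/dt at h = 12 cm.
864π/25 cm³/s

V = (1/3)π(h/5)²h = πh³/75
dV/dt = πh²/25 · 6
At h = 12: dV/dt = 864π/25 cm³/s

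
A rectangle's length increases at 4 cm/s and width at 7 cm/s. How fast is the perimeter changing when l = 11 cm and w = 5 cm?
22 cm/s

P = 2(l + w)
dP/dt = 2(dl/dt + dw/dt) = 2(4 + 7) = 22 cm/s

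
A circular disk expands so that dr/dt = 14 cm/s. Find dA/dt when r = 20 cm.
560π cm²/s

A = πr²
dA/dt = 2πr · dr/dt = 2π(20)(14) = 560π cm²/s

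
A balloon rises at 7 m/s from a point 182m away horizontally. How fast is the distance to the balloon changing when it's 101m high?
707√1733/8665 ≈ 3.397 m/s

z² = 182² + y²
z = √(182² + 101²) = 5√1733
dz/dt = y/z · dy/dt = 101/(5√1733) · 7 = 707√1733/8665 ≈ 3.397 m/s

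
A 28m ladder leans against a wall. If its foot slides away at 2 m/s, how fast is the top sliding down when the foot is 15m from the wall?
30√559/559 ≈ 1.269 m/s

x² + y² = 28²
2x·dx/dt + 2y·dy/dt = 0
dy/dt = -x/y · dx/dt = -15/√559 · 2 = -30√559/559 m/s
The top is descending at 30√559/559 ≈ 1.269 m/s.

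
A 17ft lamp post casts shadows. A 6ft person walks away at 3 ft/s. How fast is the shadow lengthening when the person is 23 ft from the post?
18/11 ft/s

By similar triangles: 17/(x+s) = 6/s
Solving: s = 6x/11
ds/dt = 6/11 · dx/dt = 6/11 · 3 = 18/11 ft/s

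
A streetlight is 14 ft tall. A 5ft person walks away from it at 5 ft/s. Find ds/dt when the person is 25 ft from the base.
25/9 ft/s

By similar triangles: 14/(x+s) = 5/s
Solving: s = 5x/9
ds/dt = 5/9 · dx/dt = 5/9 · 5 = 25/9 ft/s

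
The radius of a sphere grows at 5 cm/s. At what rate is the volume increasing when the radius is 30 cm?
18000π cm³/s

V = (4/3)πr³
dV/dt = dV/dr · dr/dt = 4πr² · 5
At r = 30: dV/dt = 18000π cm³/s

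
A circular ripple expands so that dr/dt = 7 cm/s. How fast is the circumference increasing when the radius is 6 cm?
14π cm/s

C = 2πr
dC/dt = 2π · dr/dt = 2π · 7 = 14π cm/s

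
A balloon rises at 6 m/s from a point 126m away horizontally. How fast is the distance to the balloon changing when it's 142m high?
213√9010/4505 ≈ 4.488 m/s

z² = 126² + y²
z = √(126² + 142²) = 2√9010
dz/dt = y/z · dy/dt = 142/(2√9010) · 6 = 213√9010/4505 ≈ 4.488 m/s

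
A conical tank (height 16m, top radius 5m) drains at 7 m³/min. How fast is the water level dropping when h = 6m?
448/(225π) ≈ 0.6338 m/min

r/h = 5/16, so r = (5/16)h
V = (1/3)πr²h = (1/3)π((5/16)h)²h = (25/768)πh³
dV/dh = (25/256)πh²
dh/dt = (dV/dt)/(dV/dh) = -7/((25/256)π·6²) = -448/(225π) m/min
The level is dropping at 448/(225π) ≈ 0.6338 m/min.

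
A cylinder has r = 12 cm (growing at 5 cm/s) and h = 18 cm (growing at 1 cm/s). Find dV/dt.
2304π cm³/s

V = πr²h
dV/dt = 2πrh·dr/dt + πr²·dh/dt
= 2π(12)(18)(5) + π(12)²(1)
= 2304π cm³/s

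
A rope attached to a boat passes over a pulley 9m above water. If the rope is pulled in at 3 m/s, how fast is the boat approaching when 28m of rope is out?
84√703/703 ≈ 3.168 m/s

rope² = x² + 9²
x = √(28² - 9²) = √703
dx/dt = (rope/x) · d(rope)/dt = (28/√703) · (-3) = -84√703/703 m/s
The boat approaches at 84√703/703 ≈ 3.168 m/s.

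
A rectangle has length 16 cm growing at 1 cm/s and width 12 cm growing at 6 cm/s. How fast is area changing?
108 cm²/s

A = lw
dA/dt = w·dl/dt + l·dw/dt = 12·1 + 16·6 = 108 cm²/s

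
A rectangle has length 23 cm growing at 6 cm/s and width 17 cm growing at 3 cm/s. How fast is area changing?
171 cm²/s

A = lw
dA/dt = w·dl/dt + l·dw/dt = 17·6 + 23·3 = 171 cm²/s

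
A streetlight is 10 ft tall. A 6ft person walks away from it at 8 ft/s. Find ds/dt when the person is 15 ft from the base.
12 ft/s

By similar triangles: 10/(x+s) = 6/s
Solving: s = 6x/4
ds/dt = 6/4 · dx/dt = 3/2 · 8 = 12 ft/s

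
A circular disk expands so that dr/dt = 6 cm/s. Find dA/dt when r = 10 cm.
120π cm²/s

A = πr²
dA/dt = 2πr · dr/dt = 2π(10)(6) = 120π cm²/s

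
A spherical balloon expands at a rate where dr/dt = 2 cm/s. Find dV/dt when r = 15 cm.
1800π cm³/s

V = (4/3)πr³
dV/dt = dV/dr · dr/dt = 4πr² · 2
At r = 15: dV/dt = 1800π cm³/s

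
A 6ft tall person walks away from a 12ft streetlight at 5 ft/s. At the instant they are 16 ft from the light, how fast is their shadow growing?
5 ft/s

By similar triangles: 12/(x+s) = 6/s
Solving: s = 6x/6
ds/dt = 6/6 · dx/dt = 1 · 5 = 5 ft/s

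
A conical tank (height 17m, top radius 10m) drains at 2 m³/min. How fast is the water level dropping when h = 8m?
289/(3200π) ≈ 0.02875 m/min

r/h = 10/17, so r = (10/17)h
V = (1/3)πr²h = (1/3)π((10/17)h)²h = (100/867)πh³
dV/dh = (100/289)πh²
dh/dt = (dV/dt)/(dV/dh) = -2/((100/289)π·8²) = -289/(3200π) m/min
The level is dropping at 289/(3200π) ≈ 0.02875 m/min.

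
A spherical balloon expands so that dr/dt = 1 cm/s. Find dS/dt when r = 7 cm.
56π cm²/s

S = 4πr²
dS/dt = dS/dr · dr/dt = 8πr · 1
At r = 7: dS/dt = 56π cm²/s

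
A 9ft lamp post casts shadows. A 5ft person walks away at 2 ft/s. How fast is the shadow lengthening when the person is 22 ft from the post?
5/2 ft/s

By similar triangles: 9/(x+s) = 5/s
Solving: s = 5x/4
ds/dt = 5/4 · dx/dt = 5/4 · 2 = 5/2 ft/s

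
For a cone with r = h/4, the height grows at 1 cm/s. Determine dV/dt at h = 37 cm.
1369π/16 cm³/s

V = (1/3)π(h/4)²h = πh³/48
dV/dt = πh²/16 · 1
At h = 37: dV/dt = 1369π/16 cm³/s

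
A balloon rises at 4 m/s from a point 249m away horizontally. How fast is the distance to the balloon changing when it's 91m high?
182√70282/35141 ≈ 1.373 m/s

z² = 249² + y²
z = √(249² + 91²) = √70282
dz/dt = y/z · dy/dt = 91/√70282 · 4 = 182√70282/35141 ≈ 1.373 m/s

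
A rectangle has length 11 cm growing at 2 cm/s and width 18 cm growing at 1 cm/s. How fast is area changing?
47 cm²/s

A = lw
dA/dt = w·dl/dt + l·dw/dt = 18·2 + 11·1 = 47 cm²/s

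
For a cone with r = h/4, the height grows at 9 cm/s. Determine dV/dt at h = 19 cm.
3249π/16 cm³/s

V = (1/3)π(h/4)²h = πh³/48
dV/dt = πh²/16 · 9
At h = 19: dV/dt = 3249π/16 cm³/s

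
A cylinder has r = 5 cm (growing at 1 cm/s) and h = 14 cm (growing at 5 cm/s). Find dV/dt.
265π cm³/s

V = πr²h
dV/dt = 2πrh·dr/dt + πr²·dh/dt
= 2π(5)(14)(1) + π(5)²(5)
= 265π cm³/s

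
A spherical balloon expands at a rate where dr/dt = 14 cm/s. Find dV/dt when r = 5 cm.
1400π cm³/s

V = (4/3)πr³
dV/dt = dV/dr · dr/dt = 4πr² · 14
At r = 5: dV/dt = 1400π cm³/s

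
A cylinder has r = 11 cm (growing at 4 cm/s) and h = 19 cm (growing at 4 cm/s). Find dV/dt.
2156π cm³/s

V = πr²h
dV/dt = 2πrh·dr/dt + πr²·dh/dt
= 2π(11)(19)(4) + π(11)²(4)
= 2156π cm³/s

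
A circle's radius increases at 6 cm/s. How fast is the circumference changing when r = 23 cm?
12π cm/s

C = 2πr
dC/dt = 2π · dr/dt = 2π · 6 = 12π cm/s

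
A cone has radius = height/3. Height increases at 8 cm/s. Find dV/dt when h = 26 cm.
5408π/9 cm³/s

V = (1/3)π(h/3)²h = πh³/27
dV/dt = πh²/9 · 8
At h = 26: dV/dt = 5408π/9 cm³/s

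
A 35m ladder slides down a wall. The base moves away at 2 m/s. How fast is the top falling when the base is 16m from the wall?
32√969/969 ≈ 1.028 m/s

x² + y² = 35²
2x·dx/dt + 2y·dy/dt = 0
dy/dt = -x/y · dx/dt = -16/√969 · 2 = -32√969/969 m/s
The top is descending at 32√969/969 ≈ 1.028 m/s.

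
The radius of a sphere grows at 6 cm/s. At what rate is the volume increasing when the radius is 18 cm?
7776π cm³/s

V = (4/3)πr³
dV/dt = dV/dr · dr/dt = 4πr² · 6
At r = 18: dV/dt = 7776π cm³/s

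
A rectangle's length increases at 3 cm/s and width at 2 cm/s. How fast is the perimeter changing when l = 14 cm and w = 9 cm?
10 cm/s

P = 2(l + w)
dP/dt = 2(dl/dt + dw/dt) = 2(3 + 2) = 10 cm/s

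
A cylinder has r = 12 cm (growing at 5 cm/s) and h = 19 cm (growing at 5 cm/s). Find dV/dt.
3000π cm³/s

V = πr²h
dV/dt = 2πrh·dr/dt + πr²·dh/dt
= 2π(12)(19)(5) + π(12)²(5)
= 3000π cm³/s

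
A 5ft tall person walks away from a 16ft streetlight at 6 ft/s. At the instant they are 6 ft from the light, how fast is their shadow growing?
30/11 ft/s

By similar triangles: 16/(x+s) = 5/s
Solving: s = 5x/11
ds/dt = 5/11 · dx/dt = 5/11 · 6 = 30/11 ft/s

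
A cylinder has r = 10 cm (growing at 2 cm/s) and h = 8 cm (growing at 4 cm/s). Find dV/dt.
720π cm³/s

V = πr²h
dV/dt = 2πrh·dr/dt + πr²·dh/dt
= 2π(10)(8)(2) + π(10)²(4)
= 720π cm³/s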